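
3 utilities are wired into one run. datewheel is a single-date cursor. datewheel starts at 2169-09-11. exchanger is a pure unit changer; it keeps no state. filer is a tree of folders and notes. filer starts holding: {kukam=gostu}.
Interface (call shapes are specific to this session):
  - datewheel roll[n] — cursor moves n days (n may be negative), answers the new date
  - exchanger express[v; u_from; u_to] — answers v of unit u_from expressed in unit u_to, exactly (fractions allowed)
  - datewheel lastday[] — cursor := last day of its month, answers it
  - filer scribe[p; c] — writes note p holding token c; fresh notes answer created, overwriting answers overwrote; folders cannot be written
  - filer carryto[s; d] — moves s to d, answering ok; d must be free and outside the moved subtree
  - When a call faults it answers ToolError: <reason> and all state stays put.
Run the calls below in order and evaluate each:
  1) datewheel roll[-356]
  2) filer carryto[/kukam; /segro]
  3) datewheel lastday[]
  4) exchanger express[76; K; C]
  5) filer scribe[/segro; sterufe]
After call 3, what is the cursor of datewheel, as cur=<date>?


I invoke datewheel roll with n→-356: 2168-09-20.
I run filer carryto with s→/kukam, d→/segro, and observe ok.
Calling datewheel lastday(), which returns 2168-09-30.
I try exchanger express with v→76, u_from→K, u_to→C, and get -3943/20.
Now I run filer scribe with p→/segro, c→sterufe, — result: overwrote.

Answer: cur=2168-09-30


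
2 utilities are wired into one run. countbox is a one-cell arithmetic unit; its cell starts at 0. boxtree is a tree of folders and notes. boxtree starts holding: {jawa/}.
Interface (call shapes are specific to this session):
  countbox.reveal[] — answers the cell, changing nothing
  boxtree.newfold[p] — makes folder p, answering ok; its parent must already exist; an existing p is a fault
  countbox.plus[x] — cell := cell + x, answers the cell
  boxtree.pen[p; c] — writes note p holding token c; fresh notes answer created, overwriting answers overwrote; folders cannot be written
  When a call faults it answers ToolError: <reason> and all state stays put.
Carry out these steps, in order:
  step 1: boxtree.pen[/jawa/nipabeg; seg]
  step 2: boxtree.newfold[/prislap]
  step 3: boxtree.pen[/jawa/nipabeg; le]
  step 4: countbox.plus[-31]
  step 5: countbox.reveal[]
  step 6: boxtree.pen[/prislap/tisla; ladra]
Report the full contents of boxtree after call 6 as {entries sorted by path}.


>>> pen /jawa/nipabeg seg
:: created
>>> newfold /prislap
:: ok
>>> pen /jawa/nipabeg le
:: overwrote
>>> plus -31
:: -31
>>> reveal
:: -31
>>> pen /prislap/tisla ladra
:: created

Answer: {jawa/, jawa/nipabeg=le, prislap/, prislap/tisla=ladra}


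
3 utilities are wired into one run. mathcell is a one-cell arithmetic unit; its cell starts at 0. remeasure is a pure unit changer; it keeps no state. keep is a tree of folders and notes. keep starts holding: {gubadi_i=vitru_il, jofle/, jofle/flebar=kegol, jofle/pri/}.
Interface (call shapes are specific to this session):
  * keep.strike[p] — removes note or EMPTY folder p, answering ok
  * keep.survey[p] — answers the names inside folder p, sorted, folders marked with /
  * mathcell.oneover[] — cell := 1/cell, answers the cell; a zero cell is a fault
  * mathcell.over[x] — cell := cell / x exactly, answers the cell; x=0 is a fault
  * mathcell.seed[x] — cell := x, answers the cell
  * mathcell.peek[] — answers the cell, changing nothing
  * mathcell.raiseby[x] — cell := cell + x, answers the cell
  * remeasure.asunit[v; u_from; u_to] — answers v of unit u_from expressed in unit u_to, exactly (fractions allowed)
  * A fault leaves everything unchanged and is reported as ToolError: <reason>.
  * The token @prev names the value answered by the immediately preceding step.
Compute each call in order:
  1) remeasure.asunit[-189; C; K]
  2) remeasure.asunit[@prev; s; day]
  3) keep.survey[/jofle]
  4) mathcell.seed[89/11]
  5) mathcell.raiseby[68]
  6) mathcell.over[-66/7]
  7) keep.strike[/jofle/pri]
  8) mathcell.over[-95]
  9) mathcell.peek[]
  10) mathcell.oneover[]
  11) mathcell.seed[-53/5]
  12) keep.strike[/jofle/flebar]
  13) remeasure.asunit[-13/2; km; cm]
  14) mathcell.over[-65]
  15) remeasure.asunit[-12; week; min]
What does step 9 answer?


CALL asunit[-189; C; K]
RET  1683/20
CALL asunit[@prev; s; day]
RET  187/192000
CALL survey[/jofle]
RET  [flebar, pri/]
CALL seed[89/11]
RET  89/11
CALL raiseby[68]
RET  837/11
CALL over[-66/7]
RET  -1953/242
CALL strike[/jofle/pri]
RET  ok
CALL over[-95]
RET  1953/22990
CALL peek[]
RET  1953/22990
CALL oneover[]
RET  22990/1953
CALL seed[-53/5]
RET  -53/5
CALL strike[/jofle/flebar]
RET  ok
CALL asunit[-13/2; km; cm]
RET  -650000
CALL over[-65]
RET  53/325
CALL asunit[-12; week; min]
RET  -120960

Answer: 1953/22990


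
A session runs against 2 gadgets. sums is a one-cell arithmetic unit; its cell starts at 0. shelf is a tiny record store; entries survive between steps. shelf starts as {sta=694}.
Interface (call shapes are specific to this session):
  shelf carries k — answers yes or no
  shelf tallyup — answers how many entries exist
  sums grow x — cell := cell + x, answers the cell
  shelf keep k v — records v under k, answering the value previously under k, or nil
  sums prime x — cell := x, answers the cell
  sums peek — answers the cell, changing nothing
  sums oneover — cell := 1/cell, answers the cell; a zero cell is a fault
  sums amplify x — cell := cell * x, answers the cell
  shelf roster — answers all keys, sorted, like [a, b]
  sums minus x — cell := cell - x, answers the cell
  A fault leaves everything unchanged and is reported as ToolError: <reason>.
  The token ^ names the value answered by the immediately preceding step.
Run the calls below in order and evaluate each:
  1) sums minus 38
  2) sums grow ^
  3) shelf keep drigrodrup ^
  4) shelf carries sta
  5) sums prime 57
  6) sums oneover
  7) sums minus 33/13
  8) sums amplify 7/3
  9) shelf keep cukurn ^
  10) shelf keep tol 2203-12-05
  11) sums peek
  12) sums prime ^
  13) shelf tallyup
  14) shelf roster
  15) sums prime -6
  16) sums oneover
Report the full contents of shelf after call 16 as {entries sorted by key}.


Answer: {cukurn=-13076/2223, drigrodrup=-76, sta=694, tol=2203-12-05}

Derivation:
% sums minus(x=38) == -38
% sums grow(x=^) == -76
% shelf keep(k=drigrodrup, v=^) == nil
% shelf carries(k=sta) == yes
% sums prime(x=57) == 57
% sums oneover() == 1/57
% sums minus(x=33/13) == -1868/741
% sums amplify(x=7/3) == -13076/2223
% shelf keep(k=cukurn, v=^) == nil
% shelf keep(k=tol, v=2203-12-05) == nil
% sums peek() == -13076/2223
% sums prime(x=^) == -13076/2223
% shelf tallyup() == 4
% shelf roster() == [cukurn, drigrodrup, sta, tol]
% sums prime(x=-6) == -6
% sums oneover() == -1/6


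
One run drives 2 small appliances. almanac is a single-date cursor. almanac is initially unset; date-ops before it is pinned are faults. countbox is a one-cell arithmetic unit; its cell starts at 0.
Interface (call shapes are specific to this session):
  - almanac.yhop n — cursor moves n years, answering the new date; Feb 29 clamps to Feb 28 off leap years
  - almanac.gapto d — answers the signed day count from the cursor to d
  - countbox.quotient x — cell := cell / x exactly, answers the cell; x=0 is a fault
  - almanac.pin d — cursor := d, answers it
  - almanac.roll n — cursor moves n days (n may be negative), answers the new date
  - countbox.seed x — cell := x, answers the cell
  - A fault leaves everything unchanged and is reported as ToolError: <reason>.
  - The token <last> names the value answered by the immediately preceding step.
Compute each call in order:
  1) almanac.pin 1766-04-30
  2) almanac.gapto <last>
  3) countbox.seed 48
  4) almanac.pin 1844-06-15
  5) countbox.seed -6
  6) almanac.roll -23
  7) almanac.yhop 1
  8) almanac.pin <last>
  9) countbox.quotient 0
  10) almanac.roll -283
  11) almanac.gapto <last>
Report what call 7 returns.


> almanac.pin d: 1766-04-30
= 1766-04-30
> almanac.gapto d: <last>
= 0
> countbox.seed x: 48
= 48
> almanac.pin d: 1844-06-15
= 1844-06-15
> countbox.seed x: -6
= -6
> almanac.roll n: -23
= 1844-05-23
> almanac.yhop n: 1
= 1845-05-23
> almanac.pin d: <last>
= 1845-05-23
> countbox.quotient x: 0
= ToolError: division by zero
> almanac.roll n: -283
= 1844-08-13
> almanac.gapto d: <last>
= 0

Answer: 1845-05-23


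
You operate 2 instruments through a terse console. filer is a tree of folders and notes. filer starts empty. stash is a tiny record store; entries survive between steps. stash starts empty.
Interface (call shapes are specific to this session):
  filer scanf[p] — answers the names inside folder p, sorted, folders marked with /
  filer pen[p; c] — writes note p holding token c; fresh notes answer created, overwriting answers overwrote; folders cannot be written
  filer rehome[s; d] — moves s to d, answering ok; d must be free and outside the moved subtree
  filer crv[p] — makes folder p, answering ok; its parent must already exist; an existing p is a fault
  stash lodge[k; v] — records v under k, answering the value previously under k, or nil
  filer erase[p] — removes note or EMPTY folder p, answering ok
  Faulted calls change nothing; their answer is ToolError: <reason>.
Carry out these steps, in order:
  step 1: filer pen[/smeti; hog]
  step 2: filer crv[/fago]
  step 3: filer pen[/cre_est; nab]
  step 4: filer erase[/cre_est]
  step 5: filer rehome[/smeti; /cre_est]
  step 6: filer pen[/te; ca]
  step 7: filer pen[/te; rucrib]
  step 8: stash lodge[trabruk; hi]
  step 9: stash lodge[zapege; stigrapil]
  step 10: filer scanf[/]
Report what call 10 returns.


Answer: [cre_est, fago/, te]

Derivation:
% filer pen p=/smeti c=hog
  created
% filer crv p=/fago
  ok
% filer pen p=/cre_est c=nab
  created
% filer erase p=/cre_est
  ok
% filer rehome s=/smeti d=/cre_est
  ok
% filer pen p=/te c=ca
  created
% filer pen p=/te c=rucrib
  overwrote
% stash lodge k=trabruk v=hi
  nil
% stash lodge k=zapege v=stigrapil
  nil
% filer scanf p=/
  [cre_est, fago/, te]


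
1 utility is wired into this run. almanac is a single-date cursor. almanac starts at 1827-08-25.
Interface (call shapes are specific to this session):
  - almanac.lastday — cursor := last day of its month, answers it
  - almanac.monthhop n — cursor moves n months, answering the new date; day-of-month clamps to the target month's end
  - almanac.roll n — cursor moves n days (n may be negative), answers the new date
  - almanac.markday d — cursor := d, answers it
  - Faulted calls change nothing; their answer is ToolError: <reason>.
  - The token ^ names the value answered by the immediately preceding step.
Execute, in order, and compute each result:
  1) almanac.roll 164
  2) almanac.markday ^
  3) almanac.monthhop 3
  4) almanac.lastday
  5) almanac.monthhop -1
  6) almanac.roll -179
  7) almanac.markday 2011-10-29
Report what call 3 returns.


Step: roll[n='164']
Result: 1828-02-05
Step: markday[d='^']
Result: 1828-02-05
Step: monthhop[n='3']
Result: 1828-05-05
Step: lastday[]
Result: 1828-05-31
Step: monthhop[n='-1']
Result: 1828-04-30
Step: roll[n='-179']
Result: 1827-11-03
Step: markday[d='2011-10-29']
Result: 2011-10-29

Answer: 1828-05-05


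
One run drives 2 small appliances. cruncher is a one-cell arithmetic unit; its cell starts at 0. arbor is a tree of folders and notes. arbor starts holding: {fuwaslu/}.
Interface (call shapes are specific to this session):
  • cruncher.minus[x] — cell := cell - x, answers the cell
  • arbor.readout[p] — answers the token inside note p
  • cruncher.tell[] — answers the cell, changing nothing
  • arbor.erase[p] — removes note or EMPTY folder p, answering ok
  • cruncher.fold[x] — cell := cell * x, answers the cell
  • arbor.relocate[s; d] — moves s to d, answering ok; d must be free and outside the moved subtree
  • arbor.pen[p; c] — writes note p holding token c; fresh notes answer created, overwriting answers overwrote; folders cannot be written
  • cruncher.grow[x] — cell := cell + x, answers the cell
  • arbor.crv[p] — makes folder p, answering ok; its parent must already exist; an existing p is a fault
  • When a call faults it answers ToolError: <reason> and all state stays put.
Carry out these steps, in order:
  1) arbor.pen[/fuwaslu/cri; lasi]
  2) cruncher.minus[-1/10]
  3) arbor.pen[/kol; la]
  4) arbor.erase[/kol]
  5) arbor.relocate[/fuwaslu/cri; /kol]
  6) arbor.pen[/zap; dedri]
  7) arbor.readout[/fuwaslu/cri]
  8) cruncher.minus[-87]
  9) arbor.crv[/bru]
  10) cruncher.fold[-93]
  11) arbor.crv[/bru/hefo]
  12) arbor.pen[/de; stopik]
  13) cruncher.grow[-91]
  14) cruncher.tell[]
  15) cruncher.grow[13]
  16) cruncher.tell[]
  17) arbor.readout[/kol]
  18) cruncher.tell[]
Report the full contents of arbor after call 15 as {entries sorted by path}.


Answer: {bru/, bru/hefo/, de=stopik, fuwaslu/, kol=lasi, zap=dedri}

Derivation:
[in] arbor.pen p: /fuwaslu/cri c: lasi
  created
[in] cruncher.minus x: -1/10
  1/10
[in] arbor.pen p: /kol c: la
  created
[in] arbor.erase p: /kol
  ok
[in] arbor.relocate s: /fuwaslu/cri d: /kol
  ok
[in] arbor.pen p: /zap c: dedri
  created
[in] arbor.readout p: /fuwaslu/cri
  ToolError: not found
[in] cruncher.minus x: -87
  871/10
[in] arbor.crv p: /bru
  ok
[in] cruncher.fold x: -93
  -81003/10
[in] arbor.crv p: /bru/hefo
  ok
[in] arbor.pen p: /de c: stopik
  created
[in] cruncher.grow x: -91
  -81913/10
[in] cruncher.tell
  -81913/10
[in] cruncher.grow x: 13
  -81783/10
[in] cruncher.tell
  -81783/10
[in] arbor.readout p: /kol
  lasi
[in] cruncher.tell
  -81783/10


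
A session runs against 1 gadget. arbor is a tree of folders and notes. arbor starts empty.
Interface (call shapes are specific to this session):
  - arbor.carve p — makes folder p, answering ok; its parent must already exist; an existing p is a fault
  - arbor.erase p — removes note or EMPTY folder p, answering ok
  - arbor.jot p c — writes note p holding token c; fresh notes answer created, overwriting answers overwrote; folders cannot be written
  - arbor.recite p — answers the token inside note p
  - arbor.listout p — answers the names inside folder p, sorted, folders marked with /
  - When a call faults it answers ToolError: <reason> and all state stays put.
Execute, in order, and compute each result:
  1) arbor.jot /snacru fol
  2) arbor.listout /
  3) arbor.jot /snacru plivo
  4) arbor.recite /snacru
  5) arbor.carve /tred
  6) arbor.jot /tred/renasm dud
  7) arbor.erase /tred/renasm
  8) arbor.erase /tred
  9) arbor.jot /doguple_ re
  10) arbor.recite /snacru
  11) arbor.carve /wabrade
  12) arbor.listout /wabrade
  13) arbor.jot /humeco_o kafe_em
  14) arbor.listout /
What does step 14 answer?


Answer: [doguple_, humeco_o, snacru, wabrade/]

Derivation:
→ arbor.jot(p=/snacru, c=fol)
← created
→ arbor.listout(p=/)
← [snacru]
→ arbor.jot(p=/snacru, c=plivo)
← overwrote
→ arbor.recite(p=/snacru)
← plivo
→ arbor.carve(p=/tred)
← ok
→ arbor.jot(p=/tred/renasm, c=dud)
← created
→ arbor.erase(p=/tred/renasm)
← ok
→ arbor.erase(p=/tred)
← ok
→ arbor.jot(p=/doguple_, c=re)
← created
→ arbor.recite(p=/snacru)
← plivo
→ arbor.carve(p=/wabrade)
← ok
→ arbor.listout(p=/wabrade)
← []
→ arbor.jot(p=/humeco_o, c=kafe_em)
← created
→ arbor.listout(p=/)
← [doguple_, humeco_o, snacru, wabrade/]


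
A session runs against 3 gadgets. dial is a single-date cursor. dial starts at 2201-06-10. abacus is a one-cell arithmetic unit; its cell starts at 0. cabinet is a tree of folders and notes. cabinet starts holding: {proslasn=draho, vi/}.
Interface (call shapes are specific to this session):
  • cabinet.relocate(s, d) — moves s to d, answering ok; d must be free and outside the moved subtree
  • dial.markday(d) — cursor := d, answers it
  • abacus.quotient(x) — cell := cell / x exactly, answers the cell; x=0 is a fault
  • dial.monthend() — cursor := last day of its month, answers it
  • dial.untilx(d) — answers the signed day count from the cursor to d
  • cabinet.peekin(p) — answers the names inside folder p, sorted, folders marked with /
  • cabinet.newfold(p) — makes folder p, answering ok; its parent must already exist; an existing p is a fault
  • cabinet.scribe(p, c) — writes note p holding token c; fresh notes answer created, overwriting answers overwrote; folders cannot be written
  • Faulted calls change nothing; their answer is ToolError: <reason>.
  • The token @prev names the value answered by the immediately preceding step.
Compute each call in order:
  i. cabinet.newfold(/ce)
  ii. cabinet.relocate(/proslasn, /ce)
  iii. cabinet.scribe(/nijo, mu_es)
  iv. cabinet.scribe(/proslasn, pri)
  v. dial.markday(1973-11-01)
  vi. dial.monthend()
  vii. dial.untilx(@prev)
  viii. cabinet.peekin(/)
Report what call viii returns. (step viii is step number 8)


Answer: [ce/, nijo, proslasn, vi/]

Derivation:
Do: cabinet.newfold[/ce]
See: ok
Do: cabinet.relocate[/proslasn; /ce]
See: ToolError: exists
Do: cabinet.scribe[/nijo; mu_es]
See: created
Do: cabinet.scribe[/proslasn; pri]
See: overwrote
Do: dial.markday[1973-11-01]
See: 1973-11-01
Do: dial.monthend[]
See: 1973-11-30
Do: dial.untilx[@prev]
See: 0
Do: cabinet.peekin[/]
See: [ce/, nijo, proslasn, vi/]


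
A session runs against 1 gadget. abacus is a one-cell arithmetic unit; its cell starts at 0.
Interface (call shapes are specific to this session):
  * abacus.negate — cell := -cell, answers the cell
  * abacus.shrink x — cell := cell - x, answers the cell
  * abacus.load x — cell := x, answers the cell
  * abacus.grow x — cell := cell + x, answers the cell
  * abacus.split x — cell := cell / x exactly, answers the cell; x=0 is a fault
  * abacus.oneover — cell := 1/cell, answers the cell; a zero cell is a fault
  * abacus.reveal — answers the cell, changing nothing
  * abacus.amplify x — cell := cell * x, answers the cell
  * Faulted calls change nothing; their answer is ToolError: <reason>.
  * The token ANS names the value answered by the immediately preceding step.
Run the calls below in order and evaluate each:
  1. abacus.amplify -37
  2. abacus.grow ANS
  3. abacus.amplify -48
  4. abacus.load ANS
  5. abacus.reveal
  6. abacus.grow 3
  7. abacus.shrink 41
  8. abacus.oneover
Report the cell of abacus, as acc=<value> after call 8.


Then abacus.amplify using x→-37, and get 0.
Using abacus.grow using x→ANS, and see 0.
I try abacus.amplify using x→-48, and observe 0.
Invoking abacus.load using x→ANS: 0.
Then abacus.reveal(), and see 0.
Then abacus.grow using x→3, which returns 3.
Invoking abacus.shrink using x→41, and get -38.
I invoke abacus.oneover, — result: -1/38.

Answer: acc=-1/38


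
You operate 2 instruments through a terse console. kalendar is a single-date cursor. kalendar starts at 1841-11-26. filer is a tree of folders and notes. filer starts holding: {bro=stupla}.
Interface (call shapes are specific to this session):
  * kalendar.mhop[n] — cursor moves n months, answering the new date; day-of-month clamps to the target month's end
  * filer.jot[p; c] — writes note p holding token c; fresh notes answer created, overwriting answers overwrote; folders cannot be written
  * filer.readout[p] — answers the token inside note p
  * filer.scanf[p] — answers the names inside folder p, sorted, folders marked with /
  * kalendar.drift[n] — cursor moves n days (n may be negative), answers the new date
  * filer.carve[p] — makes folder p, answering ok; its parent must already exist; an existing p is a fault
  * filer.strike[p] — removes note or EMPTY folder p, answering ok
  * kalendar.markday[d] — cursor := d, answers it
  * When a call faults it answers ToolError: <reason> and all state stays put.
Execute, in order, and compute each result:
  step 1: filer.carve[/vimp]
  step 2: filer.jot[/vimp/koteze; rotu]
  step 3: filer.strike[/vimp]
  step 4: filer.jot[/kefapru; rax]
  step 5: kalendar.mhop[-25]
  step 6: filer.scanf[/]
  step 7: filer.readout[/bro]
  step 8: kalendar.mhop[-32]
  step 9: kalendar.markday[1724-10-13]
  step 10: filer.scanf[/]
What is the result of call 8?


;; filer.carve(/vimp) == ok
;; filer.jot(/vimp/koteze, rotu) == created
;; filer.strike(/vimp) == ToolError: not empty
;; filer.jot(/kefapru, rax) == created
;; kalendar.mhop(-25) == 1839-10-26
;; filer.scanf(/) == [bro, kefapru, vimp/]
;; filer.readout(/bro) == stupla
;; kalendar.mhop(-32) == 1837-02-26
;; kalendar.markday(1724-10-13) == 1724-10-13
;; filer.scanf(/) == [bro, kefapru, vimp/]

Answer: 1837-02-26


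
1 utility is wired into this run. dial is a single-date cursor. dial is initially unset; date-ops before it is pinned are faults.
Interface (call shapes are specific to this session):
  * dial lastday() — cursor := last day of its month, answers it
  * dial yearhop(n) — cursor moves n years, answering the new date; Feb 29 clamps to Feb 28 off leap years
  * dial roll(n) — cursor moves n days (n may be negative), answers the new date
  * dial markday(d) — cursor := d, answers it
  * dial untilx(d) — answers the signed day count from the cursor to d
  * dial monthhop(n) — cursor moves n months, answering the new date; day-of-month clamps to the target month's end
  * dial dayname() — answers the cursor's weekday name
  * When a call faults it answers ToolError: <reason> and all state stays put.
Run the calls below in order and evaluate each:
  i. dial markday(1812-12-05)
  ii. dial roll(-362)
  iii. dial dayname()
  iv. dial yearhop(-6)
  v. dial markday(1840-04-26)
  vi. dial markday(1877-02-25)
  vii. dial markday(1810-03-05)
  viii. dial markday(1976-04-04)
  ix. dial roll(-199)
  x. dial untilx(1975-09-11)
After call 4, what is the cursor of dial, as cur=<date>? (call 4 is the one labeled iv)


Answer: cur=1805-12-09

Derivation:
I run dial markday(d=1812-12-05), — result: 1812-12-05.
I use dial roll(n=-362), and get 1811-12-09.
Using dial dayname(), and see Monday.
Using dial yearhop(n=-6), yielding 1805-12-09.
Calling dial markday(d=1840-04-26), which returns 1840-04-26.
I try dial markday(d=1877-02-25), → 1877-02-25.
Calling dial markday(d=1810-03-05), yielding 1810-03-05.
I try dial markday(d=1976-04-04), which returns 1976-04-04.
I try dial roll(n=-199), → 1975-09-18.
I try dial untilx(d=1975-09-11), and see -7.


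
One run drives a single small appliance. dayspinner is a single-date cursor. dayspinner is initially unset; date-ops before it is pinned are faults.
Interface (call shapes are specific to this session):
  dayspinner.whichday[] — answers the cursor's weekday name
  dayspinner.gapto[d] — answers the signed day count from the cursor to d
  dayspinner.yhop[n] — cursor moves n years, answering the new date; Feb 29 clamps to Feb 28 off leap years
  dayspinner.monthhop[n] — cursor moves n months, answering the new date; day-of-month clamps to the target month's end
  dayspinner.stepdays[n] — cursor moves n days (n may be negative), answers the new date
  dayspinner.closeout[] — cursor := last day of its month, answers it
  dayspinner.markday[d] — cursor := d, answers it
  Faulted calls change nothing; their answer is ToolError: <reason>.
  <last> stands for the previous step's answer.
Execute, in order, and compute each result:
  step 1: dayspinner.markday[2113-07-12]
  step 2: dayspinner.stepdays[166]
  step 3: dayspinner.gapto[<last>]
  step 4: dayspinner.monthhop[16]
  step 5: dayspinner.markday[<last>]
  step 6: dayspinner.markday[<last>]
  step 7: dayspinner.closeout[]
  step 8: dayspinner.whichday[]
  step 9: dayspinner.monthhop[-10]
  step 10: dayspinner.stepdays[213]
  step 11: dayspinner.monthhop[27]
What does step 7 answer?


Answer: 2115-04-30

Derivation:
Now I run markday using d=2113-07-12, and see 2113-07-12.
I run stepdays using n=166, → 2113-12-25.
Invoking gapto using d=<last>, and get 0.
Next I call monthhop using n=16, → 2115-04-25.
I run markday using d=<last>, which returns 2115-04-25.
I call markday using d=<last>, and get 2115-04-25.
Then closeout(), giving 2115-04-30.
I run whichday, — result: Tuesday.
Invoking monthhop using n=-10, giving 2114-06-30.
I use stepdays using n=213, which returns 2115-01-29.
Now I run monthhop using n=27, yielding 2117-04-29.


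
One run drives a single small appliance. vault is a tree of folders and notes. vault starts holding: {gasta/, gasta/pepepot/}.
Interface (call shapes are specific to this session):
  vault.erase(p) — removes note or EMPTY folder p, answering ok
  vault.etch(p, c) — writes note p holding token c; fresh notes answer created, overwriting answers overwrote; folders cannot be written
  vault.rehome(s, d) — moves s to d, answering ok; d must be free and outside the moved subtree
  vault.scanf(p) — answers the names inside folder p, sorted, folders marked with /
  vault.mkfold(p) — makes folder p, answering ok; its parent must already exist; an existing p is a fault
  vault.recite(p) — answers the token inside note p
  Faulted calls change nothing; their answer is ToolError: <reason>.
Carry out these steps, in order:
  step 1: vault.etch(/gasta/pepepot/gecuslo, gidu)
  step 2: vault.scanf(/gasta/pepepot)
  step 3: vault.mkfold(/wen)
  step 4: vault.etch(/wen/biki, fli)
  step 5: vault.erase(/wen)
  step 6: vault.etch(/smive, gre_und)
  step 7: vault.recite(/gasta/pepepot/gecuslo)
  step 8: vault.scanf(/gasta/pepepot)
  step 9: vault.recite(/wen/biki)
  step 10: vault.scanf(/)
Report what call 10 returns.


Answer: [gasta/, smive, wen/]

Derivation:
Do: vault.etch[p→/gasta/pepepot/gecuslo; c→gidu]
See: created
Do: vault.scanf[p→/gasta/pepepot]
See: [gecuslo]
Do: vault.mkfold[p→/wen]
See: ok
Do: vault.etch[p→/wen/biki; c→fli]
See: created
Do: vault.erase[p→/wen]
See: ToolError: not empty
Do: vault.etch[p→/smive; c→gre_und]
See: created
Do: vault.recite[p→/gasta/pepepot/gecuslo]
See: gidu
Do: vault.scanf[p→/gasta/pepepot]
See: [gecuslo]
Do: vault.recite[p→/wen/biki]
See: fli
Do: vault.scanf[p→/]
See: [gasta/, smive, wen/]


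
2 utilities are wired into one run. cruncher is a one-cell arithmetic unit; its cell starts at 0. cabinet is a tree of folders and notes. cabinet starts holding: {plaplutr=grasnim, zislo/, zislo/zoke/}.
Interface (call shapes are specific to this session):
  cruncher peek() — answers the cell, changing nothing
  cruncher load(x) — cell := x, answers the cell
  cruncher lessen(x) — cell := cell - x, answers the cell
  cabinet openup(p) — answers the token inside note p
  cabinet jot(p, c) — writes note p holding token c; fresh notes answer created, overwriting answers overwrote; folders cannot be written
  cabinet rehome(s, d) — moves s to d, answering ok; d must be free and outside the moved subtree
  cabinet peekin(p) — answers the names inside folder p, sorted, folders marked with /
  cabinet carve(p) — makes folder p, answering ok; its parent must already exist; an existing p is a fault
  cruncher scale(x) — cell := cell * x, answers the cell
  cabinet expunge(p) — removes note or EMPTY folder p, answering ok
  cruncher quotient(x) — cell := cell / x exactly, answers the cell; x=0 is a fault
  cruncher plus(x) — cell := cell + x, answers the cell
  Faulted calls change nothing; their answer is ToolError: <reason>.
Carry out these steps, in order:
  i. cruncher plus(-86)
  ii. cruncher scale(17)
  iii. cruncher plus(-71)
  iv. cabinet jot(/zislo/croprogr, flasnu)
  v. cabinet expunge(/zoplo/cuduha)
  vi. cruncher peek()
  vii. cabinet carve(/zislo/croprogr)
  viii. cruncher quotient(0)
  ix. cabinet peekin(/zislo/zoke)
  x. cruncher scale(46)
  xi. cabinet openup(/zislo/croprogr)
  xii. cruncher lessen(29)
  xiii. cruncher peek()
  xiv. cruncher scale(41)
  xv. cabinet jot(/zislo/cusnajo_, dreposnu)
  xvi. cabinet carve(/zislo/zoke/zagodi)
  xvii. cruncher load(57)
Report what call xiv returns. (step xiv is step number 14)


Answer: -2892427

Derivation:
# cruncher plus(x→-86) ~> -86
# cruncher scale(x→17) ~> -1462
# cruncher plus(x→-71) ~> -1533
# cabinet jot(p→/zislo/croprogr, c→flasnu) ~> created
# cabinet expunge(p→/zoplo/cuduha) ~> ToolError: not found
# cruncher peek() ~> -1533
# cabinet carve(p→/zislo/croprogr) ~> ToolError: exists
# cruncher quotient(x→0) ~> ToolError: division by zero
# cabinet peekin(p→/zislo/zoke) ~> []
# cruncher scale(x→46) ~> -70518
# cabinet openup(p→/zislo/croprogr) ~> flasnu
# cruncher lessen(x→29) ~> -70547
# cruncher peek() ~> -70547
# cruncher scale(x→41) ~> -2892427
# cabinet jot(p→/zislo/cusnajo_, c→dreposnu) ~> created
# cabinet carve(p→/zislo/zoke/zagodi) ~> ok
# cruncher load(x→57) ~> 57


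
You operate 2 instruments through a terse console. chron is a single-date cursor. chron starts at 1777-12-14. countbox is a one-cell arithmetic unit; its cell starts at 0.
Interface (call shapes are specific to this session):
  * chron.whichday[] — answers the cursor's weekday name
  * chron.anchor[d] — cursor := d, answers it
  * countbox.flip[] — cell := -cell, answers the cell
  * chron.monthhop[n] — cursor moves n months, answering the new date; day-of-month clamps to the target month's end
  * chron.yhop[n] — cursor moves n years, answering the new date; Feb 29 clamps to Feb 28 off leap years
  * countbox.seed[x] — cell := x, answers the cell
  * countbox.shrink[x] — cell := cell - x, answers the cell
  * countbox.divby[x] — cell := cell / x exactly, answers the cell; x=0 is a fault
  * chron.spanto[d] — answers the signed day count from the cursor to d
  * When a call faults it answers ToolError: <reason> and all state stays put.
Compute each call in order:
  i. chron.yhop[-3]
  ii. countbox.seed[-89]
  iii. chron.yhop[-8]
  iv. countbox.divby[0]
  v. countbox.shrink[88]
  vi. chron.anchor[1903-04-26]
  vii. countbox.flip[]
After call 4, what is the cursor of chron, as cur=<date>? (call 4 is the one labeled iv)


% chron.yhop -3
:: 1774-12-14
% countbox.seed -89
:: -89
% chron.yhop -8
:: 1766-12-14
% countbox.divby 0
:: ToolError: division by zero
% countbox.shrink 88
:: -177
% chron.anchor 1903-04-26
:: 1903-04-26
% countbox.flip
:: 177

Answer: cur=1766-12-14


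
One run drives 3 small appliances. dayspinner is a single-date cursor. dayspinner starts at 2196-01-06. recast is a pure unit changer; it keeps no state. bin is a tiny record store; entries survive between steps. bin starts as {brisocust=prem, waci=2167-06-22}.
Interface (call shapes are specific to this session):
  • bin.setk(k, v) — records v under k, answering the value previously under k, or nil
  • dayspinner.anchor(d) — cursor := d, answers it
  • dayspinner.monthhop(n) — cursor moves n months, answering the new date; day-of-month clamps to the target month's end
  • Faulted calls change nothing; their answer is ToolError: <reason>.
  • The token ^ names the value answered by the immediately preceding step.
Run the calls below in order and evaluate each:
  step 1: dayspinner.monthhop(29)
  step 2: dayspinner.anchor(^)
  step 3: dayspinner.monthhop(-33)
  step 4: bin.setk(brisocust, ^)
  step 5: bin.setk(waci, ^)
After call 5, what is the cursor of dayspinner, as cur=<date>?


Answer: cur=2195-09-06

Derivation:
% monthhop(29) == 2198-06-06
% anchor(^) == 2198-06-06
% monthhop(-33) == 2195-09-06
% setk(brisocust, ^) == prem
% setk(waci, ^) == 2167-06-22


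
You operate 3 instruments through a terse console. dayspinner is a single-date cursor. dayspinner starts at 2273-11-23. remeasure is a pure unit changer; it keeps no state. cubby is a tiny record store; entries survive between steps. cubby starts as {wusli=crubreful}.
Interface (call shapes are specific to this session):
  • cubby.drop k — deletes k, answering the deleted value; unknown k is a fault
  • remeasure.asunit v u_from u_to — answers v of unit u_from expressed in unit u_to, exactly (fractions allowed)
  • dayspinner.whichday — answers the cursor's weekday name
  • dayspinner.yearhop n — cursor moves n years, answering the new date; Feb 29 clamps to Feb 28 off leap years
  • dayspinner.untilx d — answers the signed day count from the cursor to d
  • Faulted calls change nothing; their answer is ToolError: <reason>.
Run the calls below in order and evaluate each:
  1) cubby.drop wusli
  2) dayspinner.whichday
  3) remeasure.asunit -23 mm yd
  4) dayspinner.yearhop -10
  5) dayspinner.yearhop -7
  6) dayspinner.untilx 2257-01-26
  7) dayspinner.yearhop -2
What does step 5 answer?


Calling drop on k=wusli, and get crubreful.
Next I call whichday(), which returns Sunday.
Using asunit on v=-23, u_from=mm, u_to=yd: -115/4572.
Now I run yearhop on n=-10, — result: 2263-11-23.
I use yearhop on n=-7: 2256-11-23.
I run untilx on d=2257-01-26, and see 64.
I use yearhop on n=-2, → 2254-11-23.

Answer: 2256-11-23


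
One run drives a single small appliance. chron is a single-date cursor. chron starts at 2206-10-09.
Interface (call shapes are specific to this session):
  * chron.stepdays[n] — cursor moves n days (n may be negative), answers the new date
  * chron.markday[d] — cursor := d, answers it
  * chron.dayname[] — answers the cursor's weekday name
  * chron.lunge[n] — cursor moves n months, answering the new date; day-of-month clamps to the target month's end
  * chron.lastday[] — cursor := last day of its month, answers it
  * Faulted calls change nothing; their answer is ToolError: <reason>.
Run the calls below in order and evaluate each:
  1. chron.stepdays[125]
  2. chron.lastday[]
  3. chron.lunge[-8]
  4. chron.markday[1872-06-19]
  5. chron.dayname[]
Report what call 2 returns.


Answer: 2207-02-28

Derivation:
Do: chron.stepdays[n→125]
See: 2207-02-11
Do: chron.lastday[]
See: 2207-02-28
Do: chron.lunge[n→-8]
See: 2206-06-28
Do: chron.markday[d→1872-06-19]
See: 1872-06-19
Do: chron.dayname[]
See: Wednesday


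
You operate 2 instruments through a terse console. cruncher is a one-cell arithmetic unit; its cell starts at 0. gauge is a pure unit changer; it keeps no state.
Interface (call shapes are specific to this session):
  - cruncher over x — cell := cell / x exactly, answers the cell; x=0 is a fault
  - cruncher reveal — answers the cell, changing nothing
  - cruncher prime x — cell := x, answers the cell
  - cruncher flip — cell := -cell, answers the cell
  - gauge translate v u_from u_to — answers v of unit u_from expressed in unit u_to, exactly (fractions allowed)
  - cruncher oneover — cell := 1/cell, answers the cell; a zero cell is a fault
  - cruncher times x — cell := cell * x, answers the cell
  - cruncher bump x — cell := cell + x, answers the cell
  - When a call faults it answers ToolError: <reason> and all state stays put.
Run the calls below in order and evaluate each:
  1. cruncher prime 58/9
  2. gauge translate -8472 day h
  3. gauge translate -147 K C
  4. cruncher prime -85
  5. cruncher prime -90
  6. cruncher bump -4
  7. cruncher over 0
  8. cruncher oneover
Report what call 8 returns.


Answer: -1/94

Derivation:
·→ cruncher prime(x='58/9')
·← 58/9
·→ gauge translate(v='-8472', u_from='day', u_to='h')
·← -203328
·→ gauge translate(v='-147', u_from='K', u_to='C')
·← -8403/20
·→ cruncher prime(x='-85')
·← -85
·→ cruncher prime(x='-90')
·← -90
·→ cruncher bump(x='-4')
·← -94
·→ cruncher over(x='0')
·← ToolError: division by zero
·→ cruncher oneover()
·← -1/94


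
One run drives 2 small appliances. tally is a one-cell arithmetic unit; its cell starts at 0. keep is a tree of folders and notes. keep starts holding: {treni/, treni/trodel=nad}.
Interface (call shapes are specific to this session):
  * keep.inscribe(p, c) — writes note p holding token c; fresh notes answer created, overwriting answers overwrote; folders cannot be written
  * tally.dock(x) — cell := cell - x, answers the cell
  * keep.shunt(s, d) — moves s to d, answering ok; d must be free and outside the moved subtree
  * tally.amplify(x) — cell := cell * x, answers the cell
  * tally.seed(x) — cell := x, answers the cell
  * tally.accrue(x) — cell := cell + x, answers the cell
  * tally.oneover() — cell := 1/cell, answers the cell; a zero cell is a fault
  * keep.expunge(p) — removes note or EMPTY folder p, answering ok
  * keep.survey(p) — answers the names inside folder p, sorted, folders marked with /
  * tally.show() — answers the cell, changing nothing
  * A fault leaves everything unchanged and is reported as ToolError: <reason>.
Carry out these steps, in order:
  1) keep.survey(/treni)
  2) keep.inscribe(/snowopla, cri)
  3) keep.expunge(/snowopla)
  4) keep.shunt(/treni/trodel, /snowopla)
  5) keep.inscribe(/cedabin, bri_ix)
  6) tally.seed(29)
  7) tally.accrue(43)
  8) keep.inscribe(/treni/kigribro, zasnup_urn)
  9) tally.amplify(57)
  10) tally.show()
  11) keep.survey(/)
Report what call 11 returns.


-> keep.survey(p='/treni')
<- [trodel]
-> keep.inscribe(p='/snowopla', c='cri')
<- created
-> keep.expunge(p='/snowopla')
<- ok
-> keep.shunt(s='/treni/trodel', d='/snowopla')
<- ok
-> keep.inscribe(p='/cedabin', c='bri_ix')
<- created
-> tally.seed(x='29')
<- 29
-> tally.accrue(x='43')
<- 72
-> keep.inscribe(p='/treni/kigribro', c='zasnup_urn')
<- created
-> tally.amplify(x='57')
<- 4104
-> tally.show()
<- 4104
-> keep.survey(p='/')
<- [cedabin, snowopla, treni/]

Answer: [cedabin, snowopla, treni/]


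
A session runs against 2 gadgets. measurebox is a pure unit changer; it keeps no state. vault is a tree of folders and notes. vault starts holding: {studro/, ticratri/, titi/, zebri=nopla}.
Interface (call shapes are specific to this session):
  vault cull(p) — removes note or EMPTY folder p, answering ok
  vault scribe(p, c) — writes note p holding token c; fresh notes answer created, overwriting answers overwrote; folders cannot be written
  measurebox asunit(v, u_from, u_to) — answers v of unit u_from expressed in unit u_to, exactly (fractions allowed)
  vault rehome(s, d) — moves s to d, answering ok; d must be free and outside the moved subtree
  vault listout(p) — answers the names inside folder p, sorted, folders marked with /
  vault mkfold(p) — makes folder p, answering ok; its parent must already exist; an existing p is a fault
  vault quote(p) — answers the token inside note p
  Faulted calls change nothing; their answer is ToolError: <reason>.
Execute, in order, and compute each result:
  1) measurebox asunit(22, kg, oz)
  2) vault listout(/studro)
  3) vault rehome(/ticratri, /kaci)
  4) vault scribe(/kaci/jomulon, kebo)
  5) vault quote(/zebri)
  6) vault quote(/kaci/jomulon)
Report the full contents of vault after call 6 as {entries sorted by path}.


Answer: {kaci/, kaci/jomulon=kebo, studro/, titi/, zebri=nopla}

Derivation:
→ measurebox asunit(v: 22, u_from: kg, u_to: oz)
← 3200000000/4123567
→ vault listout(p: /studro)
← []
→ vault rehome(s: /ticratri, d: /kaci)
← ok
→ vault scribe(p: /kaci/jomulon, c: kebo)
← created
→ vault quote(p: /zebri)
← nopla
→ vault quote(p: /kaci/jomulon)
← kebo


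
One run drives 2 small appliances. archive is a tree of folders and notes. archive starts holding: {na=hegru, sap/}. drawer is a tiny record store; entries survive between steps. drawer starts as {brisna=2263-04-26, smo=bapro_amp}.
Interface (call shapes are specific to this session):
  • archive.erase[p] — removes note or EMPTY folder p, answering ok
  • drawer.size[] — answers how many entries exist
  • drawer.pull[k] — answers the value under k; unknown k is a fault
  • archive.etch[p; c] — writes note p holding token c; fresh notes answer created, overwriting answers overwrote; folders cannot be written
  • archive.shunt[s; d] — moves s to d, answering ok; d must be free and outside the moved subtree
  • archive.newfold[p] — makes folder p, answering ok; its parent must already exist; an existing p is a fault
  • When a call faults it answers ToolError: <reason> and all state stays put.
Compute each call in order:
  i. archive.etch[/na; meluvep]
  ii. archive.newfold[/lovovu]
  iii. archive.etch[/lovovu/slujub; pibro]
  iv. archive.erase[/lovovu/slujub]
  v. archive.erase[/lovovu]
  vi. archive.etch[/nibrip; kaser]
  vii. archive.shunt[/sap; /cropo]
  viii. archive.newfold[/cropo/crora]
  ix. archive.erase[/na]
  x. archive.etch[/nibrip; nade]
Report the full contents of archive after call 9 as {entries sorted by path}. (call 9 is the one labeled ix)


Answer: {cropo/, cropo/crora/, nibrip=kaser}

Derivation:
Do: etch[/na; meluvep]
See: overwrote
Do: newfold[/lovovu]
See: ok
Do: etch[/lovovu/slujub; pibro]
See: created
Do: erase[/lovovu/slujub]
See: ok
Do: erase[/lovovu]
See: ok
Do: etch[/nibrip; kaser]
See: created
Do: shunt[/sap; /cropo]
See: ok
Do: newfold[/cropo/crora]
See: ok
Do: erase[/na]
See: ok
Do: etch[/nibrip; nade]
See: overwrote
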